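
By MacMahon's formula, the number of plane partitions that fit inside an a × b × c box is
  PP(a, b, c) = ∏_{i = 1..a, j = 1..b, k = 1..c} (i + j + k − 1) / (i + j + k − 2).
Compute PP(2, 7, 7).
PP(2, 7, 7) = 2760615

Evaluate the triple product over i = 1..2, j = 1..7, k = 1..7. The factors are (2/1) · (3/2) · (4/3) · (5/4) · (6/5) · (7/6) · (8/7) · (3/2) · … (98 factors total). The numerators and denominators telescope so the product is an integer; carrying out the multiplication exactly gives PP(2, 7, 7) = 2760615.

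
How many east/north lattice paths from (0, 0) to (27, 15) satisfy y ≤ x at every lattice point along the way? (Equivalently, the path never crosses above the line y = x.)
Number of paths = 45812198536

By the reflection principle (André's argument), the number of monotone paths to (27, 15) with n ≤ m that never go above y = x is C(42, 27) − C(42, 28) = 98672427616 − 52860229080 = 45812198536.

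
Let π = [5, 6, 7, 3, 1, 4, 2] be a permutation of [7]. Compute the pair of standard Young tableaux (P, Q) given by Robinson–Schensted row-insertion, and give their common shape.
P = [1, 2, 7] / [3, 4] / [5, 6];  Q = [1, 2, 3] / [4, 6] / [5, 7];  common shape = (3, 2, 2)

Row-insert the values π_1, π_2, … into P one at a time, bumping the leftmost entry strictly greater than the inserted value down to the next row. The recording tableau Q records, in position (i, j), the step at which that cell was added to P.
  Insert 5 (step 1): P = [5];  Q = [1]
  Insert 6 (step 2): P = [5, 6];  Q = [1, 2]
  Insert 7 (step 3): P = [5, 6, 7];  Q = [1, 2, 3]
  Insert 3 (step 4): P = [3, 6, 7] / [5];  Q = [1, 2, 3] / [4]
  Insert 1 (step 5): P = [1, 6, 7] / [3] / [5];  Q = [1, 2, 3] / [4] / [5]
  Insert 4 (step 6): P = [1, 4, 7] / [3, 6] / [5];  Q = [1, 2, 3] / [4, 6] / [5]
  Insert 2 (step 7): P = [1, 2, 7] / [3, 4] / [5, 6];  Q = [1, 2, 3] / [4, 6] / [5, 7]
Final shape: (3, 2, 2).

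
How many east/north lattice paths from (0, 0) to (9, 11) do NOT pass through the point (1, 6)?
Number of paths = 158951

Total paths from (0, 0) to (9, 11): C(20, 9) = 167960. Paths through (1, 6): (paths (0, 0) → (1, 6)) × (paths (1, 6) → (9, 11)) = C(7, 1) · C(13, 8) = 7 · 1287 = 9009. Avoidance count = 167960 − 9009 = 158951.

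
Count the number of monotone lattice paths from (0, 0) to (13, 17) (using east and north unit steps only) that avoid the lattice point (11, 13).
Number of paths = 82317690

Total paths from (0, 0) to (13, 17): C(30, 13) = 119759850. Paths through (11, 13): (paths (0, 0) → (11, 13)) × (paths (11, 13) → (13, 17)) = C(24, 11) · C(6, 2) = 2496144 · 15 = 37442160. Avoidance count = 119759850 − 37442160 = 82317690.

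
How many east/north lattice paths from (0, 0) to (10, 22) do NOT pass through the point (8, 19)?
Number of paths = 42311490

Total paths from (0, 0) to (10, 22): C(32, 10) = 64512240. Paths through (8, 19): (paths (0, 0) → (8, 19)) × (paths (8, 19) → (10, 22)) = C(27, 8) · C(5, 2) = 2220075 · 10 = 22200750. Avoidance count = 64512240 − 22200750 = 42311490.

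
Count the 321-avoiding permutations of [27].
C_27 = 69533550916004

These 321-avoiding permutations are counted by the Catalan number C_n = (1/(n + 1)) · C(2n, n). For n = 27: C_27 = (1/28) · C(54, 27) = 1946939425648112/28 = 69533550916004.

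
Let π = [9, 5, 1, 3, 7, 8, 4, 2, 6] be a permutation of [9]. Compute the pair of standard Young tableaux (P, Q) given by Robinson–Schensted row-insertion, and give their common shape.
P = [1, 2, 4, 6] / [3, 7, 8] / [5] / [9];  Q = [1, 4, 5, 6] / [2, 7, 9] / [3] / [8];  common shape = (4, 3, 1, 1)

Row-insert the values π_1, π_2, … into P one at a time, bumping the leftmost entry strictly greater than the inserted value down to the next row. The recording tableau Q records, in position (i, j), the step at which that cell was added to P.
  Insert 9 (step 1): P = [9];  Q = [1]
  Insert 5 (step 2): P = [5] / [9];  Q = [1] / [2]
  Insert 1 (step 3): P = [1] / [5] / [9];  Q = [1] / [2] / [3]
  Insert 3 (step 4): P = [1, 3] / [5] / [9];  Q = [1, 4] / [2] / [3]
  Insert 7 (step 5): P = [1, 3, 7] / [5] / [9];  Q = [1, 4, 5] / [2] / [3]
  Insert 8 (step 6): P = [1, 3, 7, 8] / [5] / [9];  Q = [1, 4, 5, 6] / [2] / [3]
  Insert 4 (step 7): P = [1, 3, 4, 8] / [5, 7] / [9];  Q = [1, 4, 5, 6] / [2, 7] / [3]
  Insert 2 (step 8): P = [1, 2, 4, 8] / [3, 7] / [5] / [9];  Q = [1, 4, 5, 6] / [2, 7] / [3] / [8]
  Insert 6 (step 9): P = [1, 2, 4, 6] / [3, 7, 8] / [5] / [9];  Q = [1, 4, 5, 6] / [2, 7, 9] / [3] / [8]
Final shape: (4, 3, 1, 1).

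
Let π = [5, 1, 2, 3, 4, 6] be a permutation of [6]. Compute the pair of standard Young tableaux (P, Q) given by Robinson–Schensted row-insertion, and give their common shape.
P = [1, 2, 3, 4, 6] / [5];  Q = [1, 3, 4, 5, 6] / [2];  common shape = (5, 1)

Row-insert the values π_1, π_2, … into P one at a time, bumping the leftmost entry strictly greater than the inserted value down to the next row. The recording tableau Q records, in position (i, j), the step at which that cell was added to P.
  Insert 5 (step 1): P = [5];  Q = [1]
  Insert 1 (step 2): P = [1] / [5];  Q = [1] / [2]
  Insert 2 (step 3): P = [1, 2] / [5];  Q = [1, 3] / [2]
  Insert 3 (step 4): P = [1, 2, 3] / [5];  Q = [1, 3, 4] / [2]
  Insert 4 (step 5): P = [1, 2, 3, 4] / [5];  Q = [1, 3, 4, 5] / [2]
  Insert 6 (step 6): P = [1, 2, 3, 4, 6] / [5];  Q = [1, 3, 4, 5, 6] / [2]
Final shape: (5, 1).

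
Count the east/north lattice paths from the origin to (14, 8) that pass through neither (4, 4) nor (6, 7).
Number of paths = 240556

Inclusion–exclusion. Total paths: C(22, 14) = 319770. Through P₁: C(8, 4)·C(14, 10) = 70070. Through P₂: C(13, 6)·C(9, 8) = 15444. Since P₁ is strictly southwest of P₂, a monotone path through both must visit P₁ then P₂; paths through both = C(8, 4)·C(5, 2)·C(9, 8) = 6300. Avoid both = 319770 − 70070 − 15444 + 6300 = 240556.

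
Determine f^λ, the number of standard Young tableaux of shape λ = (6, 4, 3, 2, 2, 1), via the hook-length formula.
# SYT of shape (6, 4, 3, 2, 2, 1) = 16243500

Hook-length formula: f^λ = n! / Π hook(c), product over all cells c of the Young diagram. For λ = (6, 4, 3, 2, 2, 1), n = 18 boxes. Hook lengths by row (left-to-right, top-to-bottom): [11, 9, 6, 4, 2, 1]; [8, 6, 3, 1]; [6, 4, 1]; [4, 2]; [3, 1]; [1]. Product of hooks = 394149888. So f^λ = 18! / 394149888 = 6402373705728000 / 394149888 = 16243500.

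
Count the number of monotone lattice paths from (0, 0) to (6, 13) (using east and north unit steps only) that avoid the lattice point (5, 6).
Number of paths = 23436

Total paths from (0, 0) to (6, 13): C(19, 6) = 27132. Paths through (5, 6): (paths (0, 0) → (5, 6)) × (paths (5, 6) → (6, 13)) = C(11, 5) · C(8, 1) = 462 · 8 = 3696. Avoidance count = 27132 − 3696 = 23436.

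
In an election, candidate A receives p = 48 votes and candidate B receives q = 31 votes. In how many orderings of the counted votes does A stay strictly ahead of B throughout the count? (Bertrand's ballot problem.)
Strict-lead orderings = 1885944937097309548460

Total orderings of the 79 votes with 48 for A: C(79, 48) = 8764097060628673784020. By the Bertrand ballot formula (Cycle Lemma / reflection principle), the number of orderings in which A is strictly ahead of B throughout is (p − q)/(p + q) · C(p + q, p) = (48 − 31)/(48 + 31) · 8764097060628673784020 = 1885944937097309548460.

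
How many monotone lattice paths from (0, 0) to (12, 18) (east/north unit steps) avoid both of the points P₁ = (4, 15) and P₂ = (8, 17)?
Number of paths = 80736510

Inclusion–exclusion. Total paths: C(30, 12) = 86493225. Through P₁: C(19, 4)·C(11, 8) = 639540. Through P₂: C(25, 8)·C(5, 4) = 5407875. Since P₁ is strictly southwest of P₂, a monotone path through both must visit P₁ then P₂; paths through both = C(19, 4)·C(6, 4)·C(5, 4) = 290700. Avoid both = 86493225 − 639540 − 5407875 + 290700 = 80736510.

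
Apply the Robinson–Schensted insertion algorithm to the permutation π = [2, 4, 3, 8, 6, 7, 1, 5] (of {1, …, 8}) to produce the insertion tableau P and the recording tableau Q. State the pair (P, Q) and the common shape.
P = [1, 3, 5, 7] / [2, 6] / [4, 8];  Q = [1, 2, 4, 6] / [3, 5] / [7, 8];  common shape = (4, 2, 2)

Row-insert the values π_1, π_2, … into P one at a time, bumping the leftmost entry strictly greater than the inserted value down to the next row. The recording tableau Q records, in position (i, j), the step at which that cell was added to P.
  Insert 2 (step 1): P = [2];  Q = [1]
  Insert 4 (step 2): P = [2, 4];  Q = [1, 2]
  Insert 3 (step 3): P = [2, 3] / [4];  Q = [1, 2] / [3]
  Insert 8 (step 4): P = [2, 3, 8] / [4];  Q = [1, 2, 4] / [3]
  Insert 6 (step 5): P = [2, 3, 6] / [4, 8];  Q = [1, 2, 4] / [3, 5]
  Insert 7 (step 6): P = [2, 3, 6, 7] / [4, 8];  Q = [1, 2, 4, 6] / [3, 5]
  Insert 1 (step 7): P = [1, 3, 6, 7] / [2, 8] / [4];  Q = [1, 2, 4, 6] / [3, 5] / [7]
  Insert 5 (step 8): P = [1, 3, 5, 7] / [2, 6] / [4, 8];  Q = [1, 2, 4, 6] / [3, 5] / [7, 8]
Final shape: (4, 2, 2).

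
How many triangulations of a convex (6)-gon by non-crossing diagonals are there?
C_4 = 14

These polygon triangulations are counted by the Catalan number C_n = (1/(n + 1)) · C(2n, n). For n = 4: C_4 = (1/5) · C(8, 4) = 70/5 = 14.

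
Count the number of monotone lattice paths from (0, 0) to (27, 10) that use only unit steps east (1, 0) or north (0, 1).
Number of paths = 348330136

A monotone lattice path from (0, 0) to (27, 10) consists of 27 east steps and 10 north steps in some order, so it is determined by which 27 of the 37 steps are east. The count is C(37, 27) = 348330136.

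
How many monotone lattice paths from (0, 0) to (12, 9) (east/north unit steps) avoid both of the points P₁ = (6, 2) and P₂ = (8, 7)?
Number of paths = 158177

Inclusion–exclusion. Total paths: C(21, 12) = 293930. Through P₁: C(8, 6)·C(13, 6) = 48048. Through P₂: C(15, 8)·C(6, 4) = 96525. Since P₁ is strictly southwest of P₂, a monotone path through both must visit P₁ then P₂; paths through both = C(8, 6)·C(7, 2)·C(6, 4) = 8820. Avoid both = 293930 − 48048 − 96525 + 8820 = 158177.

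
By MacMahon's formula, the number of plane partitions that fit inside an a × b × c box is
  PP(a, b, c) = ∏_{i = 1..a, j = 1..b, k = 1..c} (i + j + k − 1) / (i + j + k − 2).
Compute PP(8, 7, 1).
PP(8, 7, 1) = 6435

Evaluate the triple product over i = 1..8, j = 1..7, k = 1..1. The factors are (2/1) · (3/2) · (4/3) · (5/4) · (6/5) · (7/6) · (8/7) · (3/2) · … (56 factors total). The numerators and denominators telescope so the product is an integer; carrying out the multiplication exactly gives PP(8, 7, 1) = 6435.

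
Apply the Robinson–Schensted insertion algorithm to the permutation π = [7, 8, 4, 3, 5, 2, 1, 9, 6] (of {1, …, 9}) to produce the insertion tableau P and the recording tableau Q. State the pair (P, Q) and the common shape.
P = [1, 5, 6] / [2, 8, 9] / [3] / [4] / [7];  Q = [1, 2, 8] / [3, 5, 9] / [4] / [6] / [7];  common shape = (3, 3, 1, 1, 1)

Row-insert the values π_1, π_2, … into P one at a time, bumping the leftmost entry strictly greater than the inserted value down to the next row. The recording tableau Q records, in position (i, j), the step at which that cell was added to P.
  Insert 7 (step 1): P = [7];  Q = [1]
  Insert 8 (step 2): P = [7, 8];  Q = [1, 2]
  Insert 4 (step 3): P = [4, 8] / [7];  Q = [1, 2] / [3]
  Insert 3 (step 4): P = [3, 8] / [4] / [7];  Q = [1, 2] / [3] / [4]
  Insert 5 (step 5): P = [3, 5] / [4, 8] / [7];  Q = [1, 2] / [3, 5] / [4]
  Insert 2 (step 6): P = [2, 5] / [3, 8] / [4] / [7];  Q = [1, 2] / [3, 5] / [4] / [6]
  Insert 1 (step 7): P = [1, 5] / [2, 8] / [3] / [4] / [7];  Q = [1, 2] / [3, 5] / [4] / [6] / [7]
  Insert 9 (step 8): P = [1, 5, 9] / [2, 8] / [3] / [4] / [7];  Q = [1, 2, 8] / [3, 5] / [4] / [6] / [7]
  Insert 6 (step 9): P = [1, 5, 6] / [2, 8, 9] / [3] / [4] / [7];  Q = [1, 2, 8] / [3, 5, 9] / [4] / [6] / [7]
Final shape: (3, 3, 1, 1, 1).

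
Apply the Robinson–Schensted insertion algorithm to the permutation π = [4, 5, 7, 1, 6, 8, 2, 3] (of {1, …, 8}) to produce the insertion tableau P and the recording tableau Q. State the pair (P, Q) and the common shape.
P = [1, 2, 3, 8] / [4, 5, 6] / [7];  Q = [1, 2, 3, 6] / [4, 5, 8] / [7];  common shape = (4, 3, 1)

Row-insert the values π_1, π_2, … into P one at a time, bumping the leftmost entry strictly greater than the inserted value down to the next row. The recording tableau Q records, in position (i, j), the step at which that cell was added to P.
  Insert 4 (step 1): P = [4];  Q = [1]
  Insert 5 (step 2): P = [4, 5];  Q = [1, 2]
  Insert 7 (step 3): P = [4, 5, 7];  Q = [1, 2, 3]
  Insert 1 (step 4): P = [1, 5, 7] / [4];  Q = [1, 2, 3] / [4]
  Insert 6 (step 5): P = [1, 5, 6] / [4, 7];  Q = [1, 2, 3] / [4, 5]
  Insert 8 (step 6): P = [1, 5, 6, 8] / [4, 7];  Q = [1, 2, 3, 6] / [4, 5]
  Insert 2 (step 7): P = [1, 2, 6, 8] / [4, 5] / [7];  Q = [1, 2, 3, 6] / [4, 5] / [7]
  Insert 3 (step 8): P = [1, 2, 3, 8] / [4, 5, 6] / [7];  Q = [1, 2, 3, 6] / [4, 5, 8] / [7]
Final shape: (4, 3, 1).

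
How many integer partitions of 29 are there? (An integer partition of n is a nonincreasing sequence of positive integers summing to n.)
p(29) = 4565

Compute p(n) via the recurrence p(n, m) = p(n, m−1) + p(n−m, m), where p(n, m) counts partitions of n with all parts ≤ m and p(n) = p(n, n). The base cases are p(0, m) = 1 and p(n, 0) = 0 for n > 0. Filling the table yields p(29) = 4565. (Euler's pentagonal recurrence is an alternative.)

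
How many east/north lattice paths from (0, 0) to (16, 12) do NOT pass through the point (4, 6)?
Number of paths = 26523315

Total paths from (0, 0) to (16, 12): C(28, 16) = 30421755. Paths through (4, 6): (paths (0, 0) → (4, 6)) × (paths (4, 6) → (16, 12)) = C(10, 4) · C(18, 12) = 210 · 18564 = 3898440. Avoidance count = 30421755 − 3898440 = 26523315.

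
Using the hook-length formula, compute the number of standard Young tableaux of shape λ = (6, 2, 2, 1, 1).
# SYT of shape (6, 2, 2, 1, 1) = 3564

Hook-length formula: f^λ = n! / Π hook(c), product over all cells c of the Young diagram. For λ = (6, 2, 2, 1, 1), n = 12 boxes. Hook lengths by row (left-to-right, top-to-bottom): [10, 7, 4, 3, 2, 1]; [5, 2]; [4, 1]; [2]; [1]. Product of hooks = 134400. So f^λ = 12! / 134400 = 479001600 / 134400 = 3564.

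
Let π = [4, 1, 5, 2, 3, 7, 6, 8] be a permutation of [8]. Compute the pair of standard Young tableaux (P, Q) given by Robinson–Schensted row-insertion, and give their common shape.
P = [1, 2, 3, 6, 8] / [4, 5, 7];  Q = [1, 3, 5, 6, 8] / [2, 4, 7];  common shape = (5, 3)

Row-insert the values π_1, π_2, … into P one at a time, bumping the leftmost entry strictly greater than the inserted value down to the next row. The recording tableau Q records, in position (i, j), the step at which that cell was added to P.
  Insert 4 (step 1): P = [4];  Q = [1]
  Insert 1 (step 2): P = [1] / [4];  Q = [1] / [2]
  Insert 5 (step 3): P = [1, 5] / [4];  Q = [1, 3] / [2]
  Insert 2 (step 4): P = [1, 2] / [4, 5];  Q = [1, 3] / [2, 4]
  Insert 3 (step 5): P = [1, 2, 3] / [4, 5];  Q = [1, 3, 5] / [2, 4]
  Insert 7 (step 6): P = [1, 2, 3, 7] / [4, 5];  Q = [1, 3, 5, 6] / [2, 4]
  Insert 6 (step 7): P = [1, 2, 3, 6] / [4, 5, 7];  Q = [1, 3, 5, 6] / [2, 4, 7]
  Insert 8 (step 8): P = [1, 2, 3, 6, 8] / [4, 5, 7];  Q = [1, 3, 5, 6, 8] / [2, 4, 7]
Final shape: (5, 3).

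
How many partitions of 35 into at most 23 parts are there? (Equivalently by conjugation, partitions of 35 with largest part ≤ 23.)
p(35, parts ≤ 23) = 14688

Use the recurrence p(n, m) = p(n, m−1) + p(n−m, m): either the largest part is < m (count p(n, m−1)) or the largest part is exactly m (remove one copy of m, count p(n−m, m)). With p(0, ·) = 1 this gives p(35, parts ≤ 23) = 14688. (By conjugating Young diagrams, this also counts partitions of 35 into at most 23 parts.)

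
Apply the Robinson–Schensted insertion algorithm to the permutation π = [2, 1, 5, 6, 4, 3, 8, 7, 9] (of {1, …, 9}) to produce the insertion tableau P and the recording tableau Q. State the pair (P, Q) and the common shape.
P = [1, 3, 6, 7, 9] / [2, 4, 8] / [5];  Q = [1, 3, 4, 7, 9] / [2, 5, 8] / [6];  common shape = (5, 3, 1)

Row-insert the values π_1, π_2, … into P one at a time, bumping the leftmost entry strictly greater than the inserted value down to the next row. The recording tableau Q records, in position (i, j), the step at which that cell was added to P.
  Insert 2 (step 1): P = [2];  Q = [1]
  Insert 1 (step 2): P = [1] / [2];  Q = [1] / [2]
  Insert 5 (step 3): P = [1, 5] / [2];  Q = [1, 3] / [2]
  Insert 6 (step 4): P = [1, 5, 6] / [2];  Q = [1, 3, 4] / [2]
  Insert 4 (step 5): P = [1, 4, 6] / [2, 5];  Q = [1, 3, 4] / [2, 5]
  Insert 3 (step 6): P = [1, 3, 6] / [2, 4] / [5];  Q = [1, 3, 4] / [2, 5] / [6]
  Insert 8 (step 7): P = [1, 3, 6, 8] / [2, 4] / [5];  Q = [1, 3, 4, 7] / [2, 5] / [6]
  Insert 7 (step 8): P = [1, 3, 6, 7] / [2, 4, 8] / [5];  Q = [1, 3, 4, 7] / [2, 5, 8] / [6]
  Insert 9 (step 9): P = [1, 3, 6, 7, 9] / [2, 4, 8] / [5];  Q = [1, 3, 4, 7, 9] / [2, 5, 8] / [6]
Final shape: (5, 3, 1).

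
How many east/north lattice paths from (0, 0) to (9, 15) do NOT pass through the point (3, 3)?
Number of paths = 936224

Total paths from (0, 0) to (9, 15): C(24, 9) = 1307504. Paths through (3, 3): (paths (0, 0) → (3, 3)) × (paths (3, 3) → (9, 15)) = C(6, 3) · C(18, 6) = 20 · 18564 = 371280. Avoidance count = 1307504 − 371280 = 936224.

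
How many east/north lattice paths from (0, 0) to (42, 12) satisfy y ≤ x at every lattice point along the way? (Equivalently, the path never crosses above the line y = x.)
Number of paths = 247284036090

By the reflection principle (André's argument), the number of monotone paths to (42, 12) with n ≤ m that never go above y = x is C(54, 42) − C(54, 43) = 343006888770 − 95722852680 = 247284036090.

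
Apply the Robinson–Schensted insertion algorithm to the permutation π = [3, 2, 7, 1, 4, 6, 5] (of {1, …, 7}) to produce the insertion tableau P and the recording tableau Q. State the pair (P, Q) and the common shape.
P = [1, 4, 5] / [2, 6] / [3, 7];  Q = [1, 3, 6] / [2, 5] / [4, 7];  common shape = (3, 2, 2)

Row-insert the values π_1, π_2, … into P one at a time, bumping the leftmost entry strictly greater than the inserted value down to the next row. The recording tableau Q records, in position (i, j), the step at which that cell was added to P.
  Insert 3 (step 1): P = [3];  Q = [1]
  Insert 2 (step 2): P = [2] / [3];  Q = [1] / [2]
  Insert 7 (step 3): P = [2, 7] / [3];  Q = [1, 3] / [2]
  Insert 1 (step 4): P = [1, 7] / [2] / [3];  Q = [1, 3] / [2] / [4]
  Insert 4 (step 5): P = [1, 4] / [2, 7] / [3];  Q = [1, 3] / [2, 5] / [4]
  Insert 6 (step 6): P = [1, 4, 6] / [2, 7] / [3];  Q = [1, 3, 6] / [2, 5] / [4]
  Insert 5 (step 7): P = [1, 4, 5] / [2, 6] / [3, 7];  Q = [1, 3, 6] / [2, 5] / [4, 7]
Final shape: (3, 2, 2).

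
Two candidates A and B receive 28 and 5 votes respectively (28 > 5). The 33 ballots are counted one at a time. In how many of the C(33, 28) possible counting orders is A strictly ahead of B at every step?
Strict-lead orderings = 165416

Total orderings of the 33 votes with 28 for A: C(33, 28) = 237336. By the Bertrand ballot formula (Cycle Lemma / reflection principle), the number of orderings in which A is strictly ahead of B throughout is (p − q)/(p + q) · C(p + q, p) = (28 − 5)/(28 + 5) · 237336 = 165416.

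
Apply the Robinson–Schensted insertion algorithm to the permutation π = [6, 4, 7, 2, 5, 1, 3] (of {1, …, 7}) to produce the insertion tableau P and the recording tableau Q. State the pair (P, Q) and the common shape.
P = [1, 3] / [2, 5] / [4, 7] / [6];  Q = [1, 3] / [2, 5] / [4, 7] / [6];  common shape = (2, 2, 2, 1)

Row-insert the values π_1, π_2, … into P one at a time, bumping the leftmost entry strictly greater than the inserted value down to the next row. The recording tableau Q records, in position (i, j), the step at which that cell was added to P.
  Insert 6 (step 1): P = [6];  Q = [1]
  Insert 4 (step 2): P = [4] / [6];  Q = [1] / [2]
  Insert 7 (step 3): P = [4, 7] / [6];  Q = [1, 3] / [2]
  Insert 2 (step 4): P = [2, 7] / [4] / [6];  Q = [1, 3] / [2] / [4]
  Insert 5 (step 5): P = [2, 5] / [4, 7] / [6];  Q = [1, 3] / [2, 5] / [4]
  Insert 1 (step 6): P = [1, 5] / [2, 7] / [4] / [6];  Q = [1, 3] / [2, 5] / [4] / [6]
  Insert 3 (step 7): P = [1, 3] / [2, 5] / [4, 7] / [6];  Q = [1, 3] / [2, 5] / [4, 7] / [6]
Final shape: (2, 2, 2, 1).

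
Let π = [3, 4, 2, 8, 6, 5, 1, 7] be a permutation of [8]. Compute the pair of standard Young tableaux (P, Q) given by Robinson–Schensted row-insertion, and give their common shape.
P = [1, 4, 5, 7] / [2, 6] / [3] / [8];  Q = [1, 2, 4, 8] / [3, 5] / [6] / [7];  common shape = (4, 2, 1, 1)

Row-insert the values π_1, π_2, … into P one at a time, bumping the leftmost entry strictly greater than the inserted value down to the next row. The recording tableau Q records, in position (i, j), the step at which that cell was added to P.
  Insert 3 (step 1): P = [3];  Q = [1]
  Insert 4 (step 2): P = [3, 4];  Q = [1, 2]
  Insert 2 (step 3): P = [2, 4] / [3];  Q = [1, 2] / [3]
  Insert 8 (step 4): P = [2, 4, 8] / [3];  Q = [1, 2, 4] / [3]
  Insert 6 (step 5): P = [2, 4, 6] / [3, 8];  Q = [1, 2, 4] / [3, 5]
  Insert 5 (step 6): P = [2, 4, 5] / [3, 6] / [8];  Q = [1, 2, 4] / [3, 5] / [6]
  Insert 1 (step 7): P = [1, 4, 5] / [2, 6] / [3] / [8];  Q = [1, 2, 4] / [3, 5] / [6] / [7]
  Insert 7 (step 8): P = [1, 4, 5, 7] / [2, 6] / [3] / [8];  Q = [1, 2, 4, 8] / [3, 5] / [6] / [7]
Final shape: (4, 2, 1, 1).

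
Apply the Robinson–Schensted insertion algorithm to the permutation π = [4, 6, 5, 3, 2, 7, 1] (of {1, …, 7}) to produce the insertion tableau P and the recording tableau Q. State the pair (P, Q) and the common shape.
P = [1, 5, 7] / [2] / [3] / [4] / [6];  Q = [1, 2, 6] / [3] / [4] / [5] / [7];  common shape = (3, 1, 1, 1, 1)

Row-insert the values π_1, π_2, … into P one at a time, bumping the leftmost entry strictly greater than the inserted value down to the next row. The recording tableau Q records, in position (i, j), the step at which that cell was added to P.
  Insert 4 (step 1): P = [4];  Q = [1]
  Insert 6 (step 2): P = [4, 6];  Q = [1, 2]
  Insert 5 (step 3): P = [4, 5] / [6];  Q = [1, 2] / [3]
  Insert 3 (step 4): P = [3, 5] / [4] / [6];  Q = [1, 2] / [3] / [4]
  Insert 2 (step 5): P = [2, 5] / [3] / [4] / [6];  Q = [1, 2] / [3] / [4] / [5]
  Insert 7 (step 6): P = [2, 5, 7] / [3] / [4] / [6];  Q = [1, 2, 6] / [3] / [4] / [5]
  Insert 1 (step 7): P = [1, 5, 7] / [2] / [3] / [4] / [6];  Q = [1, 2, 6] / [3] / [4] / [5] / [7]
Final shape: (3, 1, 1, 1, 1).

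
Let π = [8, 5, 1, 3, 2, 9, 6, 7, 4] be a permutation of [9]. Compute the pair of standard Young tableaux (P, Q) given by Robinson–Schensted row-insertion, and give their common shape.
P = [1, 2, 4, 7] / [3, 6] / [5, 9] / [8];  Q = [1, 4, 6, 8] / [2, 7] / [3, 9] / [5];  common shape = (4, 2, 2, 1)

Row-insert the values π_1, π_2, … into P one at a time, bumping the leftmost entry strictly greater than the inserted value down to the next row. The recording tableau Q records, in position (i, j), the step at which that cell was added to P.
  Insert 8 (step 1): P = [8];  Q = [1]
  Insert 5 (step 2): P = [5] / [8];  Q = [1] / [2]
  Insert 1 (step 3): P = [1] / [5] / [8];  Q = [1] / [2] / [3]
  Insert 3 (step 4): P = [1, 3] / [5] / [8];  Q = [1, 4] / [2] / [3]
  Insert 2 (step 5): P = [1, 2] / [3] / [5] / [8];  Q = [1, 4] / [2] / [3] / [5]
  Insert 9 (step 6): P = [1, 2, 9] / [3] / [5] / [8];  Q = [1, 4, 6] / [2] / [3] / [5]
  Insert 6 (step 7): P = [1, 2, 6] / [3, 9] / [5] / [8];  Q = [1, 4, 6] / [2, 7] / [3] / [5]
  Insert 7 (step 8): P = [1, 2, 6, 7] / [3, 9] / [5] / [8];  Q = [1, 4, 6, 8] / [2, 7] / [3] / [5]
  Insert 4 (step 9): P = [1, 2, 4, 7] / [3, 6] / [5, 9] / [8];  Q = [1, 4, 6, 8] / [2, 7] / [3, 9] / [5]
Final shape: (4, 2, 2, 1).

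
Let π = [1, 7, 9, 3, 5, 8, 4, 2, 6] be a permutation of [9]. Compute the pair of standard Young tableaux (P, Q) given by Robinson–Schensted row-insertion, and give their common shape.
P = [1, 2, 4, 6] / [3, 8] / [5, 9] / [7];  Q = [1, 2, 3, 6] / [4, 5] / [7, 9] / [8];  common shape = (4, 2, 2, 1)

Row-insert the values π_1, π_2, … into P one at a time, bumping the leftmost entry strictly greater than the inserted value down to the next row. The recording tableau Q records, in position (i, j), the step at which that cell was added to P.
  Insert 1 (step 1): P = [1];  Q = [1]
  Insert 7 (step 2): P = [1, 7];  Q = [1, 2]
  Insert 9 (step 3): P = [1, 7, 9];  Q = [1, 2, 3]
  Insert 3 (step 4): P = [1, 3, 9] / [7];  Q = [1, 2, 3] / [4]
  Insert 5 (step 5): P = [1, 3, 5] / [7, 9];  Q = [1, 2, 3] / [4, 5]
  Insert 8 (step 6): P = [1, 3, 5, 8] / [7, 9];  Q = [1, 2, 3, 6] / [4, 5]
  Insert 4 (step 7): P = [1, 3, 4, 8] / [5, 9] / [7];  Q = [1, 2, 3, 6] / [4, 5] / [7]
  Insert 2 (step 8): P = [1, 2, 4, 8] / [3, 9] / [5] / [7];  Q = [1, 2, 3, 6] / [4, 5] / [7] / [8]
  Insert 6 (step 9): P = [1, 2, 4, 6] / [3, 8] / [5, 9] / [7];  Q = [1, 2, 3, 6] / [4, 5] / [7, 9] / [8]
Final shape: (4, 2, 2, 1).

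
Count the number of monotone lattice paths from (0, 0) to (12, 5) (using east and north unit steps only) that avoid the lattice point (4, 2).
Number of paths = 3713

Total paths from (0, 0) to (12, 5): C(17, 12) = 6188. Paths through (4, 2): (paths (0, 0) → (4, 2)) × (paths (4, 2) → (12, 5)) = C(6, 4) · C(11, 8) = 15 · 165 = 2475. Avoidance count = 6188 − 2475 = 3713.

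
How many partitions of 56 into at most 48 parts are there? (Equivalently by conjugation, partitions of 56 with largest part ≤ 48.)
p(56, parts ≤ 48) = 526778

Use the recurrence p(n, m) = p(n, m−1) + p(n−m, m): either the largest part is < m (count p(n, m−1)) or the largest part is exactly m (remove one copy of m, count p(n−m, m)). With p(0, ·) = 1 this gives p(56, parts ≤ 48) = 526778. (By conjugating Young diagrams, this also counts partitions of 56 into at most 48 parts.)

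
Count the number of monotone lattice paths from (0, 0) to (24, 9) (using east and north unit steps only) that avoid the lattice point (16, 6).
Number of paths = 26255955

Total paths from (0, 0) to (24, 9): C(33, 24) = 38567100. Paths through (16, 6): (paths (0, 0) → (16, 6)) × (paths (16, 6) → (24, 9)) = C(22, 16) · C(11, 8) = 74613 · 165 = 12311145. Avoidance count = 38567100 − 12311145 = 26255955.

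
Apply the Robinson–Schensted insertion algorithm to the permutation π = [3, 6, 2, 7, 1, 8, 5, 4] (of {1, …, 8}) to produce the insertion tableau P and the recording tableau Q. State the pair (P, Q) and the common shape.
P = [1, 4, 7, 8] / [2, 5] / [3, 6];  Q = [1, 2, 4, 6] / [3, 7] / [5, 8];  common shape = (4, 2, 2)

Row-insert the values π_1, π_2, … into P one at a time, bumping the leftmost entry strictly greater than the inserted value down to the next row. The recording tableau Q records, in position (i, j), the step at which that cell was added to P.
  Insert 3 (step 1): P = [3];  Q = [1]
  Insert 6 (step 2): P = [3, 6];  Q = [1, 2]
  Insert 2 (step 3): P = [2, 6] / [3];  Q = [1, 2] / [3]
  Insert 7 (step 4): P = [2, 6, 7] / [3];  Q = [1, 2, 4] / [3]
  Insert 1 (step 5): P = [1, 6, 7] / [2] / [3];  Q = [1, 2, 4] / [3] / [5]
  Insert 8 (step 6): P = [1, 6, 7, 8] / [2] / [3];  Q = [1, 2, 4, 6] / [3] / [5]
  Insert 5 (step 7): P = [1, 5, 7, 8] / [2, 6] / [3];  Q = [1, 2, 4, 6] / [3, 7] / [5]
  Insert 4 (step 8): P = [1, 4, 7, 8] / [2, 5] / [3, 6];  Q = [1, 2, 4, 6] / [3, 7] / [5, 8]
Final shape: (4, 2, 2).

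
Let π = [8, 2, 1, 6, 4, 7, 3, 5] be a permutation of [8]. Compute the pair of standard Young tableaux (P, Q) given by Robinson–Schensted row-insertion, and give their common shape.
P = [1, 3, 5] / [2, 4, 7] / [6] / [8];  Q = [1, 4, 6] / [2, 5, 8] / [3] / [7];  common shape = (3, 3, 1, 1)

Row-insert the values π_1, π_2, … into P one at a time, bumping the leftmost entry strictly greater than the inserted value down to the next row. The recording tableau Q records, in position (i, j), the step at which that cell was added to P.
  Insert 8 (step 1): P = [8];  Q = [1]
  Insert 2 (step 2): P = [2] / [8];  Q = [1] / [2]
  Insert 1 (step 3): P = [1] / [2] / [8];  Q = [1] / [2] / [3]
  Insert 6 (step 4): P = [1, 6] / [2] / [8];  Q = [1, 4] / [2] / [3]
  Insert 4 (step 5): P = [1, 4] / [2, 6] / [8];  Q = [1, 4] / [2, 5] / [3]
  Insert 7 (step 6): P = [1, 4, 7] / [2, 6] / [8];  Q = [1, 4, 6] / [2, 5] / [3]
  Insert 3 (step 7): P = [1, 3, 7] / [2, 4] / [6] / [8];  Q = [1, 4, 6] / [2, 5] / [3] / [7]
  Insert 5 (step 8): P = [1, 3, 5] / [2, 4, 7] / [6] / [8];  Q = [1, 4, 6] / [2, 5, 8] / [3] / [7]
Final shape: (3, 3, 1, 1).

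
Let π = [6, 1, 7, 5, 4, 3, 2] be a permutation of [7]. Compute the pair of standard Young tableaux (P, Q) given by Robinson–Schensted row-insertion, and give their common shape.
P = [1, 2] / [3, 7] / [4] / [5] / [6];  Q = [1, 3] / [2, 4] / [5] / [6] / [7];  common shape = (2, 2, 1, 1, 1)

Row-insert the values π_1, π_2, … into P one at a time, bumping the leftmost entry strictly greater than the inserted value down to the next row. The recording tableau Q records, in position (i, j), the step at which that cell was added to P.
  Insert 6 (step 1): P = [6];  Q = [1]
  Insert 1 (step 2): P = [1] / [6];  Q = [1] / [2]
  Insert 7 (step 3): P = [1, 7] / [6];  Q = [1, 3] / [2]
  Insert 5 (step 4): P = [1, 5] / [6, 7];  Q = [1, 3] / [2, 4]
  Insert 4 (step 5): P = [1, 4] / [5, 7] / [6];  Q = [1, 3] / [2, 4] / [5]
  Insert 3 (step 6): P = [1, 3] / [4, 7] / [5] / [6];  Q = [1, 3] / [2, 4] / [5] / [6]
  Insert 2 (step 7): P = [1, 2] / [3, 7] / [4] / [5] / [6];  Q = [1, 3] / [2, 4] / [5] / [6] / [7]
Final shape: (2, 2, 1, 1, 1).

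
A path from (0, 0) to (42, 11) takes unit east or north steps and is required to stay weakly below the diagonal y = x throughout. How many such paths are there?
Number of paths = 56724653440

By the reflection principle (André's argument), the number of monotone paths to (42, 11) with n ≤ m that never go above y = x is C(53, 42) − C(53, 43) = 76223753060 − 19499099620 = 56724653440.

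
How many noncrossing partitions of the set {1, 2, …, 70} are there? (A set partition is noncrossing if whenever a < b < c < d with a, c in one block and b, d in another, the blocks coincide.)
C_70 = 1321422108420282270489942177190229544600

These noncrossing partitions are counted by the Catalan number C_n = (1/(n + 1)) · C(2n, n). For n = 70: C_70 = (1/71) · C(140, 70) = 93820969697840041204785894580506297666600/71 = 1321422108420282270489942177190229544600.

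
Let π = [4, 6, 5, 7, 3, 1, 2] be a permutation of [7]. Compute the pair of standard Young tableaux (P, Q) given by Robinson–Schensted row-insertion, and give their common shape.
P = [1, 2, 7] / [3, 5] / [4] / [6];  Q = [1, 2, 4] / [3, 7] / [5] / [6];  common shape = (3, 2, 1, 1)

Row-insert the values π_1, π_2, … into P one at a time, bumping the leftmost entry strictly greater than the inserted value down to the next row. The recording tableau Q records, in position (i, j), the step at which that cell was added to P.
  Insert 4 (step 1): P = [4];  Q = [1]
  Insert 6 (step 2): P = [4, 6];  Q = [1, 2]
  Insert 5 (step 3): P = [4, 5] / [6];  Q = [1, 2] / [3]
  Insert 7 (step 4): P = [4, 5, 7] / [6];  Q = [1, 2, 4] / [3]
  Insert 3 (step 5): P = [3, 5, 7] / [4] / [6];  Q = [1, 2, 4] / [3] / [5]
  Insert 1 (step 6): P = [1, 5, 7] / [3] / [4] / [6];  Q = [1, 2, 4] / [3] / [5] / [6]
  Insert 2 (step 7): P = [1, 2, 7] / [3, 5] / [4] / [6];  Q = [1, 2, 4] / [3, 7] / [5] / [6]
Final shape: (3, 2, 1, 1).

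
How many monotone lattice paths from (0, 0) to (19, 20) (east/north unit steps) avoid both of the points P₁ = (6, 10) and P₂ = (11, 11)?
Number of paths = 43780578842

Inclusion–exclusion. Total paths: C(39, 19) = 68923264410. Through P₁: C(16, 6)·C(23, 13) = 9161680528. Through P₂: C(22, 11)·C(17, 8) = 17149051920. Since P₁ is strictly southwest of P₂, a monotone path through both must visit P₁ then P₂; paths through both = C(16, 6)·C(6, 5)·C(17, 8) = 1168046880. Avoid both = 68923264410 − 9161680528 − 17149051920 + 1168046880 = 43780578842.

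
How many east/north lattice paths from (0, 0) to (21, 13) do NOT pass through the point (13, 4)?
Number of paths = 870125960

Total paths from (0, 0) to (21, 13): C(34, 21) = 927983760. Paths through (13, 4): (paths (0, 0) → (13, 4)) × (paths (13, 4) → (21, 13)) = C(17, 13) · C(17, 8) = 2380 · 24310 = 57857800. Avoidance count = 927983760 − 57857800 = 870125960.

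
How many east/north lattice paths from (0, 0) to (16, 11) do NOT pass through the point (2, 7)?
Number of paths = 12927735

Total paths from (0, 0) to (16, 11): C(27, 16) = 13037895. Paths through (2, 7): (paths (0, 0) → (2, 7)) × (paths (2, 7) → (16, 11)) = C(9, 2) · C(18, 14) = 36 · 3060 = 110160. Avoidance count = 13037895 − 110160 = 12927735.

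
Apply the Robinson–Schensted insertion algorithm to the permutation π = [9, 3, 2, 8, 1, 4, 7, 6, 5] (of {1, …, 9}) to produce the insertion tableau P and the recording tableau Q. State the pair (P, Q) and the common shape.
P = [1, 4, 5] / [2, 6] / [3, 7] / [8] / [9];  Q = [1, 4, 7] / [2, 6] / [3, 8] / [5] / [9];  common shape = (3, 2, 2, 1, 1)

Row-insert the values π_1, π_2, … into P one at a time, bumping the leftmost entry strictly greater than the inserted value down to the next row. The recording tableau Q records, in position (i, j), the step at which that cell was added to P.
  Insert 9 (step 1): P = [9];  Q = [1]
  Insert 3 (step 2): P = [3] / [9];  Q = [1] / [2]
  Insert 2 (step 3): P = [2] / [3] / [9];  Q = [1] / [2] / [3]
  Insert 8 (step 4): P = [2, 8] / [3] / [9];  Q = [1, 4] / [2] / [3]
  Insert 1 (step 5): P = [1, 8] / [2] / [3] / [9];  Q = [1, 4] / [2] / [3] / [5]
  Insert 4 (step 6): P = [1, 4] / [2, 8] / [3] / [9];  Q = [1, 4] / [2, 6] / [3] / [5]
  Insert 7 (step 7): P = [1, 4, 7] / [2, 8] / [3] / [9];  Q = [1, 4, 7] / [2, 6] / [3] / [5]
  Insert 6 (step 8): P = [1, 4, 6] / [2, 7] / [3, 8] / [9];  Q = [1, 4, 7] / [2, 6] / [3, 8] / [5]
  Insert 5 (step 9): P = [1, 4, 5] / [2, 6] / [3, 7] / [8] / [9];  Q = [1, 4, 7] / [2, 6] / [3, 8] / [5] / [9]
Final shape: (3, 2, 2, 1, 1).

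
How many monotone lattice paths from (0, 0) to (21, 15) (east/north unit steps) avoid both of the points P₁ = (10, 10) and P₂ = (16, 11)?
Number of paths = 3281068374

Inclusion–exclusion. Total paths: C(36, 21) = 5567902560. Through P₁: C(20, 10)·C(16, 11) = 807014208. Through P₂: C(27, 16)·C(9, 5) = 1642774770. Since P₁ is strictly southwest of P₂, a monotone path through both must visit P₁ then P₂; paths through both = C(20, 10)·C(7, 6)·C(9, 5) = 162954792. Avoid both = 5567902560 − 807014208 − 1642774770 + 162954792 = 3281068374.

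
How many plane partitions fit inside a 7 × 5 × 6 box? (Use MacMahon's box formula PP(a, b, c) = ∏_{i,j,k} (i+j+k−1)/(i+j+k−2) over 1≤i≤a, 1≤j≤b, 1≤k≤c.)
PP(7, 5, 6) = 739309710568

Evaluate the triple product over i = 1..7, j = 1..5, k = 1..6. The factors are (2/1) · (3/2) · (4/3) · (5/4) · (6/5) · (7/6) · (3/2) · (4/3) · … (210 factors total). The numerators and denominators telescope so the product is an integer; carrying out the multiplication exactly gives PP(7, 5, 6) = 739309710568.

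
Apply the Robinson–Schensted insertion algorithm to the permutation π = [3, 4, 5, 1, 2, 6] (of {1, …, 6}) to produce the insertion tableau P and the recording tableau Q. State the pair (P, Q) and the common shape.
P = [1, 2, 5, 6] / [3, 4];  Q = [1, 2, 3, 6] / [4, 5];  common shape = (4, 2)

Row-insert the values π_1, π_2, … into P one at a time, bumping the leftmost entry strictly greater than the inserted value down to the next row. The recording tableau Q records, in position (i, j), the step at which that cell was added to P.
  Insert 3 (step 1): P = [3];  Q = [1]
  Insert 4 (step 2): P = [3, 4];  Q = [1, 2]
  Insert 5 (step 3): P = [3, 4, 5];  Q = [1, 2, 3]
  Insert 1 (step 4): P = [1, 4, 5] / [3];  Q = [1, 2, 3] / [4]
  Insert 2 (step 5): P = [1, 2, 5] / [3, 4];  Q = [1, 2, 3] / [4, 5]
  Insert 6 (step 6): P = [1, 2, 5, 6] / [3, 4];  Q = [1, 2, 3, 6] / [4, 5]
Final shape: (4, 2).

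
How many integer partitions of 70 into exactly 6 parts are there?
p(70, 6 parts) = 26207

Partitions of n into exactly k parts are in bijection with partitions of n − k into at most k parts (subtract 1 from each part). So p(70, exactly 6) = p(64, parts ≤ 6). Computing via the recurrence p(m, j) = p(m, j−1) + p(m−j, j) gives 26207.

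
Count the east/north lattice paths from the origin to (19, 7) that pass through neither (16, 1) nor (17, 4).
Number of paths = 597202

Inclusion–exclusion. Total paths: C(26, 19) = 657800. Through P₁: C(17, 16)·C(9, 3) = 1428. Through P₂: C(21, 17)·C(5, 2) = 59850. Since P₁ is strictly southwest of P₂, a monotone path through both must visit P₁ then P₂; paths through both = C(17, 16)·C(4, 1)·C(5, 2) = 680. Avoid both = 657800 − 1428 − 59850 + 680 = 597202.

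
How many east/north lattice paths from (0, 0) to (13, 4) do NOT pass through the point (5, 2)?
Number of paths = 1435

Total paths from (0, 0) to (13, 4): C(17, 13) = 2380. Paths through (5, 2): (paths (0, 0) → (5, 2)) × (paths (5, 2) → (13, 4)) = C(7, 5) · C(10, 8) = 21 · 45 = 945. Avoidance count = 2380 − 945 = 1435.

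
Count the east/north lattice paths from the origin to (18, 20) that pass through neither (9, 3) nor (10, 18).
Number of paths = 32300218060

Inclusion–exclusion. Total paths: C(38, 18) = 33578000610. Through P₁: C(12, 9)·C(26, 9) = 687401000. Through P₂: C(28, 10)·C(10, 8) = 590539950. Since P₁ is strictly southwest of P₂, a monotone path through both must visit P₁ then P₂; paths through both = C(12, 9)·C(16, 1)·C(10, 8) = 158400. Avoid both = 33578000610 − 687401000 − 590539950 + 158400 = 32300218060.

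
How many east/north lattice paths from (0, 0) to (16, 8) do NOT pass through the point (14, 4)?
Number of paths = 689571

Total paths from (0, 0) to (16, 8): C(24, 16) = 735471. Paths through (14, 4): (paths (0, 0) → (14, 4)) × (paths (14, 4) → (16, 8)) = C(18, 14) · C(6, 2) = 3060 · 15 = 45900. Avoidance count = 735471 − 45900 = 689571.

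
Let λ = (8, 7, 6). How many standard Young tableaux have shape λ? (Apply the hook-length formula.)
# SYT of shape (8, 7, 6) = 7759752

Hook-length formula: f^λ = n! / Π hook(c), product over all cells c of the Young diagram. For λ = (8, 7, 6), n = 21 boxes. Hook lengths by row (left-to-right, top-to-bottom): [10, 9, 8, 7, 6, 5, 3, 1]; [8, 7, 6, 5, 4, 3, 1]; [6, 5, 4, 3, 2, 1]. Product of hooks = 6584094720000. So f^λ = 21! / 6584094720000 = 51090942171709440000 / 6584094720000 = 7759752.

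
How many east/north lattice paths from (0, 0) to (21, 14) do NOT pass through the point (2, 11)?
Number of paths = 2319839280

Total paths from (0, 0) to (21, 14): C(35, 21) = 2319959400. Paths through (2, 11): (paths (0, 0) → (2, 11)) × (paths (2, 11) → (21, 14)) = C(13, 2) · C(22, 19) = 78 · 1540 = 120120. Avoidance count = 2319959400 − 120120 = 2319839280.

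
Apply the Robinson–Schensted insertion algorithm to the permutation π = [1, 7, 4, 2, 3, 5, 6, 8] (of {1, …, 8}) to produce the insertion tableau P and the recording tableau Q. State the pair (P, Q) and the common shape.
P = [1, 2, 3, 5, 6, 8] / [4] / [7];  Q = [1, 2, 5, 6, 7, 8] / [3] / [4];  common shape = (6, 1, 1)

Row-insert the values π_1, π_2, … into P one at a time, bumping the leftmost entry strictly greater than the inserted value down to the next row. The recording tableau Q records, in position (i, j), the step at which that cell was added to P.
  Insert 1 (step 1): P = [1];  Q = [1]
  Insert 7 (step 2): P = [1, 7];  Q = [1, 2]
  Insert 4 (step 3): P = [1, 4] / [7];  Q = [1, 2] / [3]
  Insert 2 (step 4): P = [1, 2] / [4] / [7];  Q = [1, 2] / [3] / [4]
  Insert 3 (step 5): P = [1, 2, 3] / [4] / [7];  Q = [1, 2, 5] / [3] / [4]
  Insert 5 (step 6): P = [1, 2, 3, 5] / [4] / [7];  Q = [1, 2, 5, 6] / [3] / [4]
  Insert 6 (step 7): P = [1, 2, 3, 5, 6] / [4] / [7];  Q = [1, 2, 5, 6, 7] / [3] / [4]
  Insert 8 (step 8): P = [1, 2, 3, 5, 6, 8] / [4] / [7];  Q = [1, 2, 5, 6, 7, 8] / [3] / [4]
Final shape: (6, 1, 1).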